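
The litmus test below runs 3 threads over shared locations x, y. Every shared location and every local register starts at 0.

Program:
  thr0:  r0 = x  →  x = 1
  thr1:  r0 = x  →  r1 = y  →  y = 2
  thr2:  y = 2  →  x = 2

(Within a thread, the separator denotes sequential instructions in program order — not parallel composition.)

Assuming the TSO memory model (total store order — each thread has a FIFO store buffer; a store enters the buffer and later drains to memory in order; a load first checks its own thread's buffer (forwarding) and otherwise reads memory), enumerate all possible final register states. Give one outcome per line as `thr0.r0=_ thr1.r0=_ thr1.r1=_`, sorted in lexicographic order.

outcome vector order: (thr0.r0,thr1.r0,thr1.r1)
|TSO outcomes| = 9

thr0.r0=0 thr1.r0=0 thr1.r1=0
thr0.r0=0 thr1.r0=0 thr1.r1=2
thr0.r0=0 thr1.r0=1 thr1.r1=0
thr0.r0=0 thr1.r0=1 thr1.r1=2
thr0.r0=0 thr1.r0=2 thr1.r1=2
thr0.r0=2 thr1.r0=0 thr1.r1=0
thr0.r0=2 thr1.r0=0 thr1.r1=2
thr0.r0=2 thr1.r0=1 thr1.r1=2
thr0.r0=2 thr1.r0=2 thr1.r1=2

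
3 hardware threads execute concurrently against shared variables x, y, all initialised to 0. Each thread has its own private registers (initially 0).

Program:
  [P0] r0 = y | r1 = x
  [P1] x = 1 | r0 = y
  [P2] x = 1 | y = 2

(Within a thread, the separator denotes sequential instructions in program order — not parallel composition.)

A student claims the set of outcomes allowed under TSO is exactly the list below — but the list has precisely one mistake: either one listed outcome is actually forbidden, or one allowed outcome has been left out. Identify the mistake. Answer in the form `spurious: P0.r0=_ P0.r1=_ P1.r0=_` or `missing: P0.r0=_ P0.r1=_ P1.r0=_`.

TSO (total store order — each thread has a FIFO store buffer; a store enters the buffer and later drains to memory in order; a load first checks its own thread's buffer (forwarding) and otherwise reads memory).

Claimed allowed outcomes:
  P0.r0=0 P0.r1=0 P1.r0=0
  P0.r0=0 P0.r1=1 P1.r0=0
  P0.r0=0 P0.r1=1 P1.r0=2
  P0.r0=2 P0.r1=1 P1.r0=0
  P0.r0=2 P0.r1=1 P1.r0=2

missing: P0.r0=0 P0.r1=0 P1.r0=2

outcome vector order: (P0.r0,P0.r1,P1.r0)
TSO (6): (0,0,0) (0,0,2) (0,1,0) (0,1,2) (2,1,0) (2,1,2)
TSO∖claimed = {(0,0,2)}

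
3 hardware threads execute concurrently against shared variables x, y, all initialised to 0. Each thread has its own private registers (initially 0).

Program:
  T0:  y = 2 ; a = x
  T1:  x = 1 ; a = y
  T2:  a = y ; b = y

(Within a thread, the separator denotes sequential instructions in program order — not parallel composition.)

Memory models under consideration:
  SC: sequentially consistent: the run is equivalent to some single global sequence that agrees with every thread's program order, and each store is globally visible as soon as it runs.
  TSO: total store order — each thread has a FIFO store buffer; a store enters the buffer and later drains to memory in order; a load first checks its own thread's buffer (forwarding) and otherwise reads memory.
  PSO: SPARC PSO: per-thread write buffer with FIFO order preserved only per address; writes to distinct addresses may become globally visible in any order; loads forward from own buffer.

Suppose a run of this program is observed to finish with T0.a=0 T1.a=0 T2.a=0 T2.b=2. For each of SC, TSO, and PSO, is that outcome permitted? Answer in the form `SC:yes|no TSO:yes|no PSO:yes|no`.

outcome vector order: (T0.a,T1.a,T2.a,T2.b)
SC: 9 outcomes — {(0,2,0,0) (0,2,0,2) (0,2,2,2) (1,0,0,0) (1,0,0,2) (1,0,2,2) (1,2,0,0) (1,2,0,2) (1,2,2,2)}
TSO: 12 outcomes — {(0,0,0,0) (0,0,0,2) (0,0,2,2) (0,2,0,0) (0,2,0,2) (0,2,2,2) (1,0,0,0) (1,0,0,2) (1,0,2,2) (1,2,0,0) (1,2,0,2) (1,2,2,2)}
PSO: 12 outcomes — {(0,0,0,0) (0,0,0,2) (0,0,2,2) (0,2,0,0) (0,2,0,2) (0,2,2,2) (1,0,0,0) (1,0,0,2) (1,0,2,2) (1,2,0,0) (1,2,0,2) (1,2,2,2)}
target (0,0,0,2) ∈ {TSO,PSO}

SC:no TSO:yes PSO:yes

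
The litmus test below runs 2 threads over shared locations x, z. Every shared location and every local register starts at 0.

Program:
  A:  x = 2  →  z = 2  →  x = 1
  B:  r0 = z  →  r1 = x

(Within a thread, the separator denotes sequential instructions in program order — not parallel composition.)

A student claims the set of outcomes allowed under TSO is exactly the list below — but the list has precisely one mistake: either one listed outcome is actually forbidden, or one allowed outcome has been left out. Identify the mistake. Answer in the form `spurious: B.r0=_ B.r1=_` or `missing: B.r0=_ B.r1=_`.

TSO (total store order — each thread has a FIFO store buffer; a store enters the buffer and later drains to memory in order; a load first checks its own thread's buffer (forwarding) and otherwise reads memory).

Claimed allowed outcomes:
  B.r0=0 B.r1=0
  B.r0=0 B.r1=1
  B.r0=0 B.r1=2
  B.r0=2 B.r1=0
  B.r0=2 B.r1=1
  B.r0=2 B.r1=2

outcome vector order: (B.r0,B.r1)
[TSO] allowed = {0/0; 0/1; 0/2; 2/1; 2/2}
claimed∖TSO = {2/0}

spurious: B.r0=2 B.r1=0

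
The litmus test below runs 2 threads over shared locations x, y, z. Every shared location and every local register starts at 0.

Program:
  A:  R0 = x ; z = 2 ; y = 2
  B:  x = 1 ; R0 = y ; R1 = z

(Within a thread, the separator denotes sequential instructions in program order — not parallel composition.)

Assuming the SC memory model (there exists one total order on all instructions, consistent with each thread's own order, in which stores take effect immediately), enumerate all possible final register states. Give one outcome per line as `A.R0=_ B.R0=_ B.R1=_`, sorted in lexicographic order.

outcome vector order: (A.R0,B.R0,B.R1)
|SC outcomes| = 6

A.R0=0 B.R0=0 B.R1=0
A.R0=0 B.R0=0 B.R1=2
A.R0=0 B.R0=2 B.R1=2
A.R0=1 B.R0=0 B.R1=0
A.R0=1 B.R0=0 B.R1=2
A.R0=1 B.R0=2 B.R1=2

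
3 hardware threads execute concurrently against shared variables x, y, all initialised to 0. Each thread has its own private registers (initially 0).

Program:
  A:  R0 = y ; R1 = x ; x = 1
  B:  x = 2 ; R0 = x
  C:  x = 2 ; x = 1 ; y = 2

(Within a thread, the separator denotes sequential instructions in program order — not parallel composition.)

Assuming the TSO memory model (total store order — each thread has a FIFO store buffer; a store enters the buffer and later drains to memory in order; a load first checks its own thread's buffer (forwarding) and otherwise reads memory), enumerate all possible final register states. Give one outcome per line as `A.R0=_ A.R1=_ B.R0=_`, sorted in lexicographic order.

outcome vector order: (A.R0,A.R1,B.R0)
|TSO outcomes| = 10

A.R0=0 A.R1=0 B.R0=1
A.R0=0 A.R1=0 B.R0=2
A.R0=0 A.R1=1 B.R0=1
A.R0=0 A.R1=1 B.R0=2
A.R0=0 A.R1=2 B.R0=1
A.R0=0 A.R1=2 B.R0=2
A.R0=2 A.R1=1 B.R0=1
A.R0=2 A.R1=1 B.R0=2
A.R0=2 A.R1=2 B.R0=1
A.R0=2 A.R1=2 B.R0=2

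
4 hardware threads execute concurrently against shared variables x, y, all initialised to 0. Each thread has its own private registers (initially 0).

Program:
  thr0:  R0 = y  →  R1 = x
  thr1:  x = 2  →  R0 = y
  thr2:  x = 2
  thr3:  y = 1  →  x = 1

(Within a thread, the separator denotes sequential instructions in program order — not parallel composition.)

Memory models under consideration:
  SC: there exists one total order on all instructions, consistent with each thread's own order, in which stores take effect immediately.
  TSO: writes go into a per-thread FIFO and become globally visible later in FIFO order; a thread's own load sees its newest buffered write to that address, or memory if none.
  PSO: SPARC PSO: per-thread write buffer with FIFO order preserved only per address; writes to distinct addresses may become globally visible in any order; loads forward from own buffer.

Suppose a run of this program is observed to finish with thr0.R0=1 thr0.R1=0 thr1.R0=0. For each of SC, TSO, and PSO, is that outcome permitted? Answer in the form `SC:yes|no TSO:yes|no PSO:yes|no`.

SC:no TSO:yes PSO:yes

outcome vector order: (thr0.R0,thr0.R1,thr1.R0)
[SC] allowed = {000, 001, 010, 011, 020, 021, 101, 110, 111, 120, 121}
[TSO] allowed = {000, 001, 010, 011, 020, 021, 100, 101, 110, 111, 120, 121}
[PSO] allowed = {000, 001, 010, 011, 020, 021, 100, 101, 110, 111, 120, 121}
target 100 ∈ {TSO,PSO}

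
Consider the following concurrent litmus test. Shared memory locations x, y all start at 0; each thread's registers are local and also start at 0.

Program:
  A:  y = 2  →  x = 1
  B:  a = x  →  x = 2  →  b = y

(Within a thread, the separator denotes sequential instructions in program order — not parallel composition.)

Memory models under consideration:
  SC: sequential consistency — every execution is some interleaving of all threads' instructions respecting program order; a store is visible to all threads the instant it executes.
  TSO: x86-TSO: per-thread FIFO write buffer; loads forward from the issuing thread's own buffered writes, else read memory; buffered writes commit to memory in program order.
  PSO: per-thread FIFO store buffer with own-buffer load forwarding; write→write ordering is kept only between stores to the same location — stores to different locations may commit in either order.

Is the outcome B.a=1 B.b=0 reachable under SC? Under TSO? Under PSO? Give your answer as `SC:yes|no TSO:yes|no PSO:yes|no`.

SC:no TSO:no PSO:yes

outcome vector order: (B.a,B.b)
SC: 3 outcomes — {0/0, 0/2, 1/2}
TSO: 3 outcomes — {0/0, 0/2, 1/2}
PSO: 4 outcomes — {0/0, 0/2, 1/0, 1/2}
target 1/0 ∈ {PSO}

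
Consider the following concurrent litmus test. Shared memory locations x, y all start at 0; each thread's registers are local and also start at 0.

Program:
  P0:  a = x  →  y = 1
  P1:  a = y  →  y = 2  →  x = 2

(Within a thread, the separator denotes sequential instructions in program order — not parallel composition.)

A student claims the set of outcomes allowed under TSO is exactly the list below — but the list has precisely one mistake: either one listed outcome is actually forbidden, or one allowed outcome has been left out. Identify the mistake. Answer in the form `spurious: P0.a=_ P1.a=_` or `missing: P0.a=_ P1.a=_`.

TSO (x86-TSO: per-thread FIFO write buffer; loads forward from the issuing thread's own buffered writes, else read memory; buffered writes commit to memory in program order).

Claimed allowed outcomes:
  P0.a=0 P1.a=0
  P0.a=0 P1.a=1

missing: P0.a=2 P1.a=0

outcome vector order: (P0.a,P1.a)
under TSO → 00 01 20
TSO∖claimed = {20}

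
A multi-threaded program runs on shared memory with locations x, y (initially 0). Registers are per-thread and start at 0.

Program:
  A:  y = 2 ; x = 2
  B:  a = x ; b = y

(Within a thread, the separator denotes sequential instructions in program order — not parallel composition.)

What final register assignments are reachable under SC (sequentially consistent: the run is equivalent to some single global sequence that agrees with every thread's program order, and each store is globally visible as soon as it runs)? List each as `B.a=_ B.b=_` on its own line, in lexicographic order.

outcome vector order: (B.a,B.b)
|SC outcomes| = 3

B.a=0 B.b=0
B.a=0 B.b=2
B.a=2 B.b=2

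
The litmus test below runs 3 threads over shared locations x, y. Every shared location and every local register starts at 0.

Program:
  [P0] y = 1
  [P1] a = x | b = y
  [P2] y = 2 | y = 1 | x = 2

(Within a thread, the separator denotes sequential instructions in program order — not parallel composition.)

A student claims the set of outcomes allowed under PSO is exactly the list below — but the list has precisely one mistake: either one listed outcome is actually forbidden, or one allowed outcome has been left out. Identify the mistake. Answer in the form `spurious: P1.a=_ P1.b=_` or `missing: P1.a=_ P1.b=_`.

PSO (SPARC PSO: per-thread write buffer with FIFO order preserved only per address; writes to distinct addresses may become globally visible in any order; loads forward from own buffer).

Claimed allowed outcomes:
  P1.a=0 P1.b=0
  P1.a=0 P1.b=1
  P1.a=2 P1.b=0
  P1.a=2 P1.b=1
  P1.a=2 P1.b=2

outcome vector order: (P1.a,P1.b)
under PSO → (0,0) (0,1) (0,2) (2,0) (2,1) (2,2)
PSO∖claimed = {(0,2)}

missing: P1.a=0 P1.b=2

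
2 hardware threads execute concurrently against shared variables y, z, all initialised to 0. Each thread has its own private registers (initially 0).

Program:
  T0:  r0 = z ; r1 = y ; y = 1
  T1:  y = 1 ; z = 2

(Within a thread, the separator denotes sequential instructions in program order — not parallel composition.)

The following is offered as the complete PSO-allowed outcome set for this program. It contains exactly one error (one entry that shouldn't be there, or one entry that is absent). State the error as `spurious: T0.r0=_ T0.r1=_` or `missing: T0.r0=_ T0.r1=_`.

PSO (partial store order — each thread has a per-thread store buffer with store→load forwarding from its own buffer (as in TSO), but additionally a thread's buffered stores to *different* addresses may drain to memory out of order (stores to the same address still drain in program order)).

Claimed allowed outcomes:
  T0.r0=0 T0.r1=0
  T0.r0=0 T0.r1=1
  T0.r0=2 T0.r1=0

outcome vector order: (T0.r0,T0.r1)
PSO (4): 0/0 0/1 2/0 2/1
PSO∖claimed = {2/1}

missing: T0.r0=2 T0.r1=1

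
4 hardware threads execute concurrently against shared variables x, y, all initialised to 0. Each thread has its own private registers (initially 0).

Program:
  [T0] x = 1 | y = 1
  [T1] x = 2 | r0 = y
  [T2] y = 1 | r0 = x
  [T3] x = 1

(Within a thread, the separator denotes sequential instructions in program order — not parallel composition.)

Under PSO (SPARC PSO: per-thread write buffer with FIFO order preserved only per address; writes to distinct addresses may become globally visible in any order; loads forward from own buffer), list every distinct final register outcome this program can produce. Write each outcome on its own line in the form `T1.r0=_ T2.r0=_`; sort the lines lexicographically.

T1.r0=0 T2.r0=0
T1.r0=0 T2.r0=1
T1.r0=0 T2.r0=2
T1.r0=1 T2.r0=0
T1.r0=1 T2.r0=1
T1.r0=1 T2.r0=2

outcome vector order: (T1.r0,T2.r0)
|PSO outcomes| = 6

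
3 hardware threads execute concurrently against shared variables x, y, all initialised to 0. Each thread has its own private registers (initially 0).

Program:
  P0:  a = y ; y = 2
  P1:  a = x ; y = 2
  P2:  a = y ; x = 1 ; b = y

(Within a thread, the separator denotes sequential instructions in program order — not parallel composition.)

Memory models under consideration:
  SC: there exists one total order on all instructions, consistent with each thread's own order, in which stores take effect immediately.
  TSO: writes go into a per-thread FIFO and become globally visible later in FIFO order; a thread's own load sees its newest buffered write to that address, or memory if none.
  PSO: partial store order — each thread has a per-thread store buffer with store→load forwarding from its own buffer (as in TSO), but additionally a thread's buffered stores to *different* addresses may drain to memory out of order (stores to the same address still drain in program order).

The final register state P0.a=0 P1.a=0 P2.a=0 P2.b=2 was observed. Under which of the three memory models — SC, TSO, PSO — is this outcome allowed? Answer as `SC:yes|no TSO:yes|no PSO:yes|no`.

SC:yes TSO:yes PSO:yes

outcome vector order: (P0.a,P1.a,P2.a,P2.b)
under SC → 0/0/0/0; 0/0/0/2; 0/0/2/2; 0/1/0/0; 0/1/0/2; 0/1/2/2; 2/0/0/0; 2/0/0/2; 2/0/2/2; 2/1/0/0; 2/1/0/2
under TSO → 0/0/0/0; 0/0/0/2; 0/0/2/2; 0/1/0/0; 0/1/0/2; 0/1/2/2; 2/0/0/0; 2/0/0/2; 2/0/2/2; 2/1/0/0; 2/1/0/2
under PSO → 0/0/0/0; 0/0/0/2; 0/0/2/2; 0/1/0/0; 0/1/0/2; 0/1/2/2; 2/0/0/0; 2/0/0/2; 2/0/2/2; 2/1/0/0; 2/1/0/2
target 0/0/0/2 ∈ {SC,TSO,PSO}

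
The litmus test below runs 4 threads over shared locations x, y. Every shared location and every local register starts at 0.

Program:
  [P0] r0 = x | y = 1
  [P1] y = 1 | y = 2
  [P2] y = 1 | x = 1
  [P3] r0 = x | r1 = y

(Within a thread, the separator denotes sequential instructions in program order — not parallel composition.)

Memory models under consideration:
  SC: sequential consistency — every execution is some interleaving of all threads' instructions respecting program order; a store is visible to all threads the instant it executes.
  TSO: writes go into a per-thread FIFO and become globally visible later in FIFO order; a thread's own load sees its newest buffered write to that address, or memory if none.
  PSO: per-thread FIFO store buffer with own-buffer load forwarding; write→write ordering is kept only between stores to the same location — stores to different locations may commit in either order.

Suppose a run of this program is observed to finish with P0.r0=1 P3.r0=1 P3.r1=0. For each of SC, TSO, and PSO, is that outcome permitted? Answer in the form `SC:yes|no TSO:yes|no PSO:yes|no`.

SC:no TSO:no PSO:yes

outcome vector order: (P0.r0,P3.r0,P3.r1)
under SC → 0/0/0; 0/0/1; 0/0/2; 0/1/1; 0/1/2; 1/0/0; 1/0/1; 1/0/2; 1/1/1; 1/1/2
under TSO → 0/0/0; 0/0/1; 0/0/2; 0/1/1; 0/1/2; 1/0/0; 1/0/1; 1/0/2; 1/1/1; 1/1/2
under PSO → 0/0/0; 0/0/1; 0/0/2; 0/1/0; 0/1/1; 0/1/2; 1/0/0; 1/0/1; 1/0/2; 1/1/0; 1/1/1; 1/1/2
target 1/1/0 ∈ {PSO}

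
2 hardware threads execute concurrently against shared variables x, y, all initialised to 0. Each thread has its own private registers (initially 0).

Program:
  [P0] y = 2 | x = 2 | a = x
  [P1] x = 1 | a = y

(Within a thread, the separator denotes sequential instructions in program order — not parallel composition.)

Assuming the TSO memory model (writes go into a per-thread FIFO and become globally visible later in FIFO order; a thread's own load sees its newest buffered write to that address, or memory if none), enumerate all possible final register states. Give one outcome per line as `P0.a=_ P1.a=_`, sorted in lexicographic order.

outcome vector order: (P0.a,P1.a)
|TSO outcomes| = 4

P0.a=1 P1.a=0
P0.a=1 P1.a=2
P0.a=2 P1.a=0
P0.a=2 P1.a=2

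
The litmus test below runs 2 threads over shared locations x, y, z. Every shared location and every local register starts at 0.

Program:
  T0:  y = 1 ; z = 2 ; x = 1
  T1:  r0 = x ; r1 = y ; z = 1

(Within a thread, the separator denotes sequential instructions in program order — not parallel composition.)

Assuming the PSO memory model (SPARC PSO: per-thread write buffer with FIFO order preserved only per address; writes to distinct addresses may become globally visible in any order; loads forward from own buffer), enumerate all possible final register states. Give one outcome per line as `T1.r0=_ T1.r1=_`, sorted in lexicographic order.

T1.r0=0 T1.r1=0
T1.r0=0 T1.r1=1
T1.r0=1 T1.r1=0
T1.r0=1 T1.r1=1

outcome vector order: (T1.r0,T1.r1)
|PSO outcomes| = 4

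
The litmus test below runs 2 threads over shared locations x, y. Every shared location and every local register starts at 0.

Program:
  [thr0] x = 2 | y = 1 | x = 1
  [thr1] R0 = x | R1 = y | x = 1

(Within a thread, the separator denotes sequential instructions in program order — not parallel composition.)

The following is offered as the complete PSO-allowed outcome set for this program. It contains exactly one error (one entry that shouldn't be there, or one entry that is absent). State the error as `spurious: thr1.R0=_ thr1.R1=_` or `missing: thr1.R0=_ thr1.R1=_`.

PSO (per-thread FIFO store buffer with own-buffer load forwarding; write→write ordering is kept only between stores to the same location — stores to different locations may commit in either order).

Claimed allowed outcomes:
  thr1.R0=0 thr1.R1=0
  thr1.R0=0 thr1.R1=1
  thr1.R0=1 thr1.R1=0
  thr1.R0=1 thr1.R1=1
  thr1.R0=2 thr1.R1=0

missing: thr1.R0=2 thr1.R1=1

outcome vector order: (thr1.R0,thr1.R1)
PSO (6): <0 0> <0 1> <1 0> <1 1> <2 0> <2 1>
PSO∖claimed = {<2 1>}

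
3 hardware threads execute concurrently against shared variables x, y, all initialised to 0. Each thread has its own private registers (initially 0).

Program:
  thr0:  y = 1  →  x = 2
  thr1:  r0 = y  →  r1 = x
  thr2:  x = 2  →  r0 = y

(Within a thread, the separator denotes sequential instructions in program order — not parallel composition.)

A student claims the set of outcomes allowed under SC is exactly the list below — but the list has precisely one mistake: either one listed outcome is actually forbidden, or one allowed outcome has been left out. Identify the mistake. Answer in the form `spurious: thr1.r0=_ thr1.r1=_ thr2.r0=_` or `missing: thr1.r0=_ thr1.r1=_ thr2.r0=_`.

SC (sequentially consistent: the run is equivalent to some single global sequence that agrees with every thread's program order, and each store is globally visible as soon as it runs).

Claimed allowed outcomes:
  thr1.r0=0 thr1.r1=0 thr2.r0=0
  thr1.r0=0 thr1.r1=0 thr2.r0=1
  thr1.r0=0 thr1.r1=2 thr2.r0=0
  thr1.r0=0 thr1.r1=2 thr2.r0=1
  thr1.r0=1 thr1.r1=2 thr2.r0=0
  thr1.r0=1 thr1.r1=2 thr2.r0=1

outcome vector order: (thr1.r0,thr1.r1,thr2.r0)
SC: 7 outcomes — {0/0/0; 0/0/1; 0/2/0; 0/2/1; 1/0/1; 1/2/0; 1/2/1}
SC∖claimed = {1/0/1}

missing: thr1.r0=1 thr1.r1=0 thr2.r0=1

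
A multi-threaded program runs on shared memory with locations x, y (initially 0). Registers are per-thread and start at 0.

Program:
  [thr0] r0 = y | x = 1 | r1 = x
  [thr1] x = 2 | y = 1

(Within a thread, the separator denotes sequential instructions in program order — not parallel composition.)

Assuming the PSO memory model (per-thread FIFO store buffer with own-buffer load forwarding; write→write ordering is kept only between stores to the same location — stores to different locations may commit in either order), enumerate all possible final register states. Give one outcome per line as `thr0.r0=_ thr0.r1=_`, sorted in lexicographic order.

thr0.r0=0 thr0.r1=1
thr0.r0=0 thr0.r1=2
thr0.r0=1 thr0.r1=1
thr0.r0=1 thr0.r1=2

outcome vector order: (thr0.r0,thr0.r1)
|PSO outcomes| = 4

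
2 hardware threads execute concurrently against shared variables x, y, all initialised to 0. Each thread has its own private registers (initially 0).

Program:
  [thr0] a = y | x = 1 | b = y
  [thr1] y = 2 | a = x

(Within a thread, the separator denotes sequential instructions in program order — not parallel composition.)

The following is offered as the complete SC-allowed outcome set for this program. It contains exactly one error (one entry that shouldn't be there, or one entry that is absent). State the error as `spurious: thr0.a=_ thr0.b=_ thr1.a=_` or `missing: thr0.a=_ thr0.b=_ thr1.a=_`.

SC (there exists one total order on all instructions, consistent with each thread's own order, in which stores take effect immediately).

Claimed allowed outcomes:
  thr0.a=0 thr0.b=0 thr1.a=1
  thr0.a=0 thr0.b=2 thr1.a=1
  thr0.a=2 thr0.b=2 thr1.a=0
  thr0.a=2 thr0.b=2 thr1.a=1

outcome vector order: (thr0.a,thr0.b,thr1.a)
[SC] allowed = {(0,0,1), (0,2,0), (0,2,1), (2,2,0), (2,2,1)}
SC∖claimed = {(0,2,0)}

missing: thr0.a=0 thr0.b=2 thr1.a=0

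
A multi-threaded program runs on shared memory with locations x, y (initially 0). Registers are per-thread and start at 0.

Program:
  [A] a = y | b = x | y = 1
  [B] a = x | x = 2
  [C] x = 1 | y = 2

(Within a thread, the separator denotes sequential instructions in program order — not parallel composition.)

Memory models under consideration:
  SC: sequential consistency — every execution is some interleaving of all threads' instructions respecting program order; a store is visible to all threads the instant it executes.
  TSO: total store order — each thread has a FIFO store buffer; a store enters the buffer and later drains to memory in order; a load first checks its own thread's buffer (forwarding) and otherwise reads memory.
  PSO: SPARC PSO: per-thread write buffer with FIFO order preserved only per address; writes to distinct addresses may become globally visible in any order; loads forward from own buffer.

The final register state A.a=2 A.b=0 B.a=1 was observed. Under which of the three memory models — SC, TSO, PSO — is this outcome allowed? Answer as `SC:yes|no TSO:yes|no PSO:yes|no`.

SC:no TSO:no PSO:yes

outcome vector order: (A.a,A.b,B.a)
SC: 10 outcomes — {000 001 010 011 020 021 210 211 220 221}
TSO: 10 outcomes — {000 001 010 011 020 021 210 211 220 221}
PSO: 12 outcomes — {000 001 010 011 020 021 200 201 210 211 220 221}
target 201 ∈ {PSO}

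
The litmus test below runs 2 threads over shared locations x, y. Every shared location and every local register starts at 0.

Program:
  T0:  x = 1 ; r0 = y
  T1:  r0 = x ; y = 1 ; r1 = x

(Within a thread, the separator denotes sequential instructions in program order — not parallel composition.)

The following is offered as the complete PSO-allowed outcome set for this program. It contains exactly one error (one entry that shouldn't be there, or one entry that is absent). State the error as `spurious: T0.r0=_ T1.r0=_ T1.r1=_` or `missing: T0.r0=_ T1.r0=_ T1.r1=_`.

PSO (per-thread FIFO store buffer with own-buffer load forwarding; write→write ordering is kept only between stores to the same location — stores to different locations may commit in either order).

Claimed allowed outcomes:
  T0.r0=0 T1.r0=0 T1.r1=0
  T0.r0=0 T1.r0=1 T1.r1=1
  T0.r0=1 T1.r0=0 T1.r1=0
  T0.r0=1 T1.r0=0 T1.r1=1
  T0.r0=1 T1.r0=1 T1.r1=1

outcome vector order: (T0.r0,T1.r0,T1.r1)
PSO: 6 outcomes — {<0 0 0> <0 0 1> <0 1 1> <1 0 0> <1 0 1> <1 1 1>}
PSO∖claimed = {<0 0 1>}

missing: T0.r0=0 T1.r0=0 T1.r1=1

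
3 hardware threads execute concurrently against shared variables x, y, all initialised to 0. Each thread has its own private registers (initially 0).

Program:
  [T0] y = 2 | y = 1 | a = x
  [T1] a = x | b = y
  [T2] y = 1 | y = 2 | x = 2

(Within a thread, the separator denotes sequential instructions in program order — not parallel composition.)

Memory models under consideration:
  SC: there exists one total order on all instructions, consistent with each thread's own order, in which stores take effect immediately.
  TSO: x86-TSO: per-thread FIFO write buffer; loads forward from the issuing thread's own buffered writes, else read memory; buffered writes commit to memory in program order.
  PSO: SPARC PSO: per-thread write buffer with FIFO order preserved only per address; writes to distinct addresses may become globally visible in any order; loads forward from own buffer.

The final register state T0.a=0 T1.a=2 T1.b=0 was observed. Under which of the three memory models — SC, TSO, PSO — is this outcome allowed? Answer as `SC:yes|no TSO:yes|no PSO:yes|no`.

outcome vector order: (T0.a,T1.a,T1.b)
SC: 10 outcomes — {<0 0 0>, <0 0 1>, <0 0 2>, <0 2 1>, <0 2 2>, <2 0 0>, <2 0 1>, <2 0 2>, <2 2 1>, <2 2 2>}
TSO: 10 outcomes — {<0 0 0>, <0 0 1>, <0 0 2>, <0 2 1>, <0 2 2>, <2 0 0>, <2 0 1>, <2 0 2>, <2 2 1>, <2 2 2>}
PSO: 12 outcomes — {<0 0 0>, <0 0 1>, <0 0 2>, <0 2 0>, <0 2 1>, <0 2 2>, <2 0 0>, <2 0 1>, <2 0 2>, <2 2 0>, <2 2 1>, <2 2 2>}
target <0 2 0> ∈ {PSO}

SC:no TSO:no PSO:yes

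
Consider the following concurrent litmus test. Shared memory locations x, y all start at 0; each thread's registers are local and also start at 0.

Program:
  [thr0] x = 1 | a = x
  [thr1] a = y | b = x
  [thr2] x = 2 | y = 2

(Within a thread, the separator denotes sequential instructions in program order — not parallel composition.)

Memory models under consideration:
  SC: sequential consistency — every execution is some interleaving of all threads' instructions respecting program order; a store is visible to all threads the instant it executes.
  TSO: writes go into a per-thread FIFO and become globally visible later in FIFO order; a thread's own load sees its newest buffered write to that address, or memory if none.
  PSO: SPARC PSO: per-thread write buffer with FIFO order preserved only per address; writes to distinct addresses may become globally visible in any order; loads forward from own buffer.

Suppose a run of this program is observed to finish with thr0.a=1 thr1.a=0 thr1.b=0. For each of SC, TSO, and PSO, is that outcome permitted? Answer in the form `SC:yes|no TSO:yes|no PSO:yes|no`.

outcome vector order: (thr0.a,thr1.a,thr1.b)
[SC] allowed = {<1 0 0>, <1 0 1>, <1 0 2>, <1 2 1>, <1 2 2>, <2 0 0>, <2 0 1>, <2 0 2>, <2 2 2>}
[TSO] allowed = {<1 0 0>, <1 0 1>, <1 0 2>, <1 2 1>, <1 2 2>, <2 0 0>, <2 0 1>, <2 0 2>, <2 2 2>}
[PSO] allowed = {<1 0 0>, <1 0 1>, <1 0 2>, <1 2 0>, <1 2 1>, <1 2 2>, <2 0 0>, <2 0 1>, <2 0 2>, <2 2 0>, <2 2 1>, <2 2 2>}
target <1 0 0> ∈ {SC,TSO,PSO}

SC:yes TSO:yes PSO:yes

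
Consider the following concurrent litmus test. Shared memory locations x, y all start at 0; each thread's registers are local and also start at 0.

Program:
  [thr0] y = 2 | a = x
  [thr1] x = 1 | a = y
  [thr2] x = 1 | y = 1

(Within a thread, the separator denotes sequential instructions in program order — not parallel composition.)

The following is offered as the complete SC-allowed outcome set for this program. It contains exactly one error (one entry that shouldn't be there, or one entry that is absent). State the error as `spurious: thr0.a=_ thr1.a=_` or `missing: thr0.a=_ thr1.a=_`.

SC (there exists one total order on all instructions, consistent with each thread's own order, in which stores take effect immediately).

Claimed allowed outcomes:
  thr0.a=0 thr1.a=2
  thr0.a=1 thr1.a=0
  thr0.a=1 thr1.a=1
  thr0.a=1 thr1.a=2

outcome vector order: (thr0.a,thr1.a)
under SC → <0 1>, <0 2>, <1 0>, <1 1>, <1 2>
SC∖claimed = {<0 1>}

missing: thr0.a=0 thr1.a=1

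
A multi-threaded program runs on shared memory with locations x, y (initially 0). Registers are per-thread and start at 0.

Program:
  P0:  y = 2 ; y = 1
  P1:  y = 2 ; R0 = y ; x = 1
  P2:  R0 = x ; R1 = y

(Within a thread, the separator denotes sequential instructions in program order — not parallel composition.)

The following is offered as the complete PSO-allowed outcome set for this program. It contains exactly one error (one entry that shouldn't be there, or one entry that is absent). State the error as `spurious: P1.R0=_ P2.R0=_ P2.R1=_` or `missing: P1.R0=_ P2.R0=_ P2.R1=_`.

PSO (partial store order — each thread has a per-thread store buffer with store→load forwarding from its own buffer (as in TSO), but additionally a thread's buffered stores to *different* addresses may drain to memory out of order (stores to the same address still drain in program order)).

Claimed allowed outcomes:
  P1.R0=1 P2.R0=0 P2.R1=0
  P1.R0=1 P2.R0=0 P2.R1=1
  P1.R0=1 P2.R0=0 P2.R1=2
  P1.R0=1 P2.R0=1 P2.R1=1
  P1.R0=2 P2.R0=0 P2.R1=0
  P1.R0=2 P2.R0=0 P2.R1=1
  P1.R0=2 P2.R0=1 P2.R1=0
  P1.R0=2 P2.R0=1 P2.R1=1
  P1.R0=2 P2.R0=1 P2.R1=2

missing: P1.R0=2 P2.R0=0 P2.R1=2

outcome vector order: (P1.R0,P2.R0,P2.R1)
[PSO] allowed = {1/0/0 1/0/1 1/0/2 1/1/1 2/0/0 2/0/1 2/0/2 2/1/0 2/1/1 2/1/2}
PSO∖claimed = {2/0/2}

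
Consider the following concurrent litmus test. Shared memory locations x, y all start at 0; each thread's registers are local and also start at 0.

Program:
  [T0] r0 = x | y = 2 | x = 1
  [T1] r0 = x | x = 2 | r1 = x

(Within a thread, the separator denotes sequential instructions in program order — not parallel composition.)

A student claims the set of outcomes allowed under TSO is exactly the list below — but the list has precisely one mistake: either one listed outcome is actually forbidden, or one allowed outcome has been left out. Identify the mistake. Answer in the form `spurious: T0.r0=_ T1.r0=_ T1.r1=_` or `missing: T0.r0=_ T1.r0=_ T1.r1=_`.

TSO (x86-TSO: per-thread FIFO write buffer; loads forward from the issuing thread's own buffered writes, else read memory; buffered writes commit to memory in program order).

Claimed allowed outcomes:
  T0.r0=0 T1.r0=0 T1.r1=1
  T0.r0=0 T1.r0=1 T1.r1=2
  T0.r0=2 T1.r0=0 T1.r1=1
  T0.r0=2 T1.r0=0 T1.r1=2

outcome vector order: (T0.r0,T1.r0,T1.r1)
under TSO → 001, 002, 012, 201, 202
TSO∖claimed = {002}

missing: T0.r0=0 T1.r0=0 T1.r1=2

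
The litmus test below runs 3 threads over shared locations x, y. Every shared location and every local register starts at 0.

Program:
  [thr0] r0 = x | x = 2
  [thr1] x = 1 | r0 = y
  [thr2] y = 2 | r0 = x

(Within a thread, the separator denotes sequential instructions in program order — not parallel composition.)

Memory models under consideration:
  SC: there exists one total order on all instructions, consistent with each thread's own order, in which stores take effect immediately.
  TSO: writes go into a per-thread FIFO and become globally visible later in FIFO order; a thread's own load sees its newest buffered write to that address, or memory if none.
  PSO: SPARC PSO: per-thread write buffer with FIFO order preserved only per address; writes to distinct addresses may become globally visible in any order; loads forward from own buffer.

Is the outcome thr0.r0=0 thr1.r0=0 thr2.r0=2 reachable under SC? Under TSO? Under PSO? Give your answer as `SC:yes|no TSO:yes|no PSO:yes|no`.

SC:yes TSO:yes PSO:yes

outcome vector order: (thr0.r0,thr1.r0,thr2.r0)
SC (10): 001, 002, 020, 021, 022, 101, 102, 120, 121, 122
TSO (12): 000, 001, 002, 020, 021, 022, 100, 101, 102, 120, 121, 122
PSO (12): 000, 001, 002, 020, 021, 022, 100, 101, 102, 120, 121, 122
target 002 ∈ {SC,TSO,PSO}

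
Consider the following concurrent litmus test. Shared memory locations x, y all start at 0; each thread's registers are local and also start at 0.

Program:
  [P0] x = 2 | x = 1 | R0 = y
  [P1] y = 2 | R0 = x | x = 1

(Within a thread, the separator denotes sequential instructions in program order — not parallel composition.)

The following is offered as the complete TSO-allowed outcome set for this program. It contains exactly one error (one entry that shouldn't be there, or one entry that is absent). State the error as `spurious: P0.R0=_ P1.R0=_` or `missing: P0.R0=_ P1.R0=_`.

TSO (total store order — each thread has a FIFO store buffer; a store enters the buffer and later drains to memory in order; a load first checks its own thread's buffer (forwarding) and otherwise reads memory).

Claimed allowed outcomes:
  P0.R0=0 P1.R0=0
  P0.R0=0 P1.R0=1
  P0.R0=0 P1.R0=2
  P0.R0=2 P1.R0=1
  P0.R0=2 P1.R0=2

outcome vector order: (P0.R0,P1.R0)
TSO (6): <0 0>; <0 1>; <0 2>; <2 0>; <2 1>; <2 2>
TSO∖claimed = {<2 0>}

missing: P0.R0=2 P1.R0=0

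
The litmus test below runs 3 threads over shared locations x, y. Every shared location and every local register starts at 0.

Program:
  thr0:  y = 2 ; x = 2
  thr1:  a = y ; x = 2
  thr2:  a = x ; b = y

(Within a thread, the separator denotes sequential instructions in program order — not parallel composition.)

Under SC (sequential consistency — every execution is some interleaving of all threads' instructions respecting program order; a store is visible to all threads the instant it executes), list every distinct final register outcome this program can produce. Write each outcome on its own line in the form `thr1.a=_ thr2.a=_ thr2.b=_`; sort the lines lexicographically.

outcome vector order: (thr1.a,thr2.a,thr2.b)
|SC outcomes| = 7

thr1.a=0 thr2.a=0 thr2.b=0
thr1.a=0 thr2.a=0 thr2.b=2
thr1.a=0 thr2.a=2 thr2.b=0
thr1.a=0 thr2.a=2 thr2.b=2
thr1.a=2 thr2.a=0 thr2.b=0
thr1.a=2 thr2.a=0 thr2.b=2
thr1.a=2 thr2.a=2 thr2.b=2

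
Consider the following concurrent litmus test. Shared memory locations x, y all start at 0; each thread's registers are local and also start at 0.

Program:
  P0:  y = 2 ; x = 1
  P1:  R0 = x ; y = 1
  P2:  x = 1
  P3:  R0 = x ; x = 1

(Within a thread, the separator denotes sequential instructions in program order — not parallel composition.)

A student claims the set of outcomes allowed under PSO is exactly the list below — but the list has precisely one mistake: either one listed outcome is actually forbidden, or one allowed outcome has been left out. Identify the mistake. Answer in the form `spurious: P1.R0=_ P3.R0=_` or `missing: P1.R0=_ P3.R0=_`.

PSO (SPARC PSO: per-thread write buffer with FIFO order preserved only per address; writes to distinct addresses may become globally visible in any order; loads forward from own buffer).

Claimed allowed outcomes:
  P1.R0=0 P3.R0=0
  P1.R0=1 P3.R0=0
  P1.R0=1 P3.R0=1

missing: P1.R0=0 P3.R0=1

outcome vector order: (P1.R0,P3.R0)
PSO: 4 outcomes — {0/0, 0/1, 1/0, 1/1}
PSO∖claimed = {0/1}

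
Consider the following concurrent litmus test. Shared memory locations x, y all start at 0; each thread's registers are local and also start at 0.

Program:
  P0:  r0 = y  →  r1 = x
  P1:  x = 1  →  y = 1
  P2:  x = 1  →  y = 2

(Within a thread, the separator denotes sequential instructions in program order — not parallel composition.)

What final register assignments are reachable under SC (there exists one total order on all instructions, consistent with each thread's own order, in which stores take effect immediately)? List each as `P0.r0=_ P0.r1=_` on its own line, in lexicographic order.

outcome vector order: (P0.r0,P0.r1)
|SC outcomes| = 4

P0.r0=0 P0.r1=0
P0.r0=0 P0.r1=1
P0.r0=1 P0.r1=1
P0.r0=2 P0.r1=1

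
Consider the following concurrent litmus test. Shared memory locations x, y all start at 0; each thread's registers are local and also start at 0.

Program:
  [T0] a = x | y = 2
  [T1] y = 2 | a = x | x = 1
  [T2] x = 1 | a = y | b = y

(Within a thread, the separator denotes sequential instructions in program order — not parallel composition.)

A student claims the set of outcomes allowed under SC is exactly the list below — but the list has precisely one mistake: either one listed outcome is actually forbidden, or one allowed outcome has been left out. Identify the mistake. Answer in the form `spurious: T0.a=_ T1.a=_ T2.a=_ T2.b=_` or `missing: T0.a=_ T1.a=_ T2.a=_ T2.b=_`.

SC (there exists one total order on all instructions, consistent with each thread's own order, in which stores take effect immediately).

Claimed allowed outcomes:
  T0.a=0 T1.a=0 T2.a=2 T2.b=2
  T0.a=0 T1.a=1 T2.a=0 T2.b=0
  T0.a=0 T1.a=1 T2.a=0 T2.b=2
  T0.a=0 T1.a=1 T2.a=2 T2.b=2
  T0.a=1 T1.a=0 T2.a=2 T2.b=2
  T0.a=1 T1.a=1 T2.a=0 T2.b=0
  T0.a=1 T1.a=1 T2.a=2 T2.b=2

outcome vector order: (T0.a,T1.a,T2.a,T2.b)
under SC → <0 0 2 2> <0 1 0 0> <0 1 0 2> <0 1 2 2> <1 0 2 2> <1 1 0 0> <1 1 0 2> <1 1 2 2>
SC∖claimed = {<1 1 0 2>}

missing: T0.a=1 T1.a=1 T2.a=0 T2.b=2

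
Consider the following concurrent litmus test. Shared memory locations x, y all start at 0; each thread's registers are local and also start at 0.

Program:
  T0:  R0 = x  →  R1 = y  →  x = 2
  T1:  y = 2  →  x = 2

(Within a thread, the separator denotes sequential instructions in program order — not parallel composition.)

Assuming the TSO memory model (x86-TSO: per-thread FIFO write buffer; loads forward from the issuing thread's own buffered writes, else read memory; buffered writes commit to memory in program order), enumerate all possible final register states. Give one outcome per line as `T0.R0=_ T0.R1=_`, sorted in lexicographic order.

T0.R0=0 T0.R1=0
T0.R0=0 T0.R1=2
T0.R0=2 T0.R1=2

outcome vector order: (T0.R0,T0.R1)
|TSO outcomes| = 3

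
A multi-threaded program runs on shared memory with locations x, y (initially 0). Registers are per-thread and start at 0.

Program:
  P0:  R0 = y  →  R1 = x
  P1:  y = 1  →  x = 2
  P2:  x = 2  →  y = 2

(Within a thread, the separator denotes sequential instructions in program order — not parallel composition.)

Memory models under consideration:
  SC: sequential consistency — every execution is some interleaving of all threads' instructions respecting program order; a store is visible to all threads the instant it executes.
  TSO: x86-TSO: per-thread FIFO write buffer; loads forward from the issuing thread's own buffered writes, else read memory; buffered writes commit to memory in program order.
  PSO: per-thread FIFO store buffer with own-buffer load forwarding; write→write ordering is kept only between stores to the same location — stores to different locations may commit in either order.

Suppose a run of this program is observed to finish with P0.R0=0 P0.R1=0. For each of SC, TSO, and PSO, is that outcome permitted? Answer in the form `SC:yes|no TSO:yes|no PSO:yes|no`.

SC:yes TSO:yes PSO:yes

outcome vector order: (P0.R0,P0.R1)
under SC → 00 02 10 12 22
under TSO → 00 02 10 12 22
under PSO → 00 02 10 12 20 22
target 00 ∈ {SC,TSO,PSO}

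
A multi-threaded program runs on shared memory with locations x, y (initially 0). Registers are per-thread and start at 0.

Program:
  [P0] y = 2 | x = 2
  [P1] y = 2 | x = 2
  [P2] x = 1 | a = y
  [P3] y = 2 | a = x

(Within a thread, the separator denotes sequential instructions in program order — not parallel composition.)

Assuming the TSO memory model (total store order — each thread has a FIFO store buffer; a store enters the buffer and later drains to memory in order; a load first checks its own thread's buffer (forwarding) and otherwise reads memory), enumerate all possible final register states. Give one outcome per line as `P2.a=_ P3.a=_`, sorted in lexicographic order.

P2.a=0 P3.a=0
P2.a=0 P3.a=1
P2.a=0 P3.a=2
P2.a=2 P3.a=0
P2.a=2 P3.a=1
P2.a=2 P3.a=2

outcome vector order: (P2.a,P3.a)
|TSO outcomes| = 6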